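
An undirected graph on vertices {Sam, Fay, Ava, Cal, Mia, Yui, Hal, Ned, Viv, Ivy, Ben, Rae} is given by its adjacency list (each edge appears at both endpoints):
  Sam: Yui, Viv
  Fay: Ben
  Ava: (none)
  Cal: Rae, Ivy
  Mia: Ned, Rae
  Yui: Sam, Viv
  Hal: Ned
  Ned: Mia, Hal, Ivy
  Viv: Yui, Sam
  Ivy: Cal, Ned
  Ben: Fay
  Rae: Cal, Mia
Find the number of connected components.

Component: {Ava}
Component: {Fay, Ben}
Component: {Sam, Yui, Viv}
Component: {Cal, Mia, Hal, Ned, Ivy, Rae}

4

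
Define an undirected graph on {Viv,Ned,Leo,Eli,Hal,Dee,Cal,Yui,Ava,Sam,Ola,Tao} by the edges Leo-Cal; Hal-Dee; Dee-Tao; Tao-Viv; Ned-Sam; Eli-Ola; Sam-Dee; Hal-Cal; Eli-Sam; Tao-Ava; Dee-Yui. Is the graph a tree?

The graph has 12 vertices and 11 edges.
It is connected with exactly 11 edges, hence acyclic — it is a tree.

Yes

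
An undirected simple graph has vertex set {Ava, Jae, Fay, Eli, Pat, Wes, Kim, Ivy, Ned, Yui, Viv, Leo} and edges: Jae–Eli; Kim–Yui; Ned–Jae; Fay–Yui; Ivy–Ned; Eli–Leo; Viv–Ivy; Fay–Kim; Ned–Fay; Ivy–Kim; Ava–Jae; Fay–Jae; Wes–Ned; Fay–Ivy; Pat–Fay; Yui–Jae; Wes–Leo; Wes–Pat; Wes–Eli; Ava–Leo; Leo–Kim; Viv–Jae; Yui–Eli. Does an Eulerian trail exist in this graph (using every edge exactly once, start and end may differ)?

Yes

Degrees: Ava:2, Jae:6, Fay:6, Eli:4, Pat:2, Wes:4, Kim:4, Ivy:4, Ned:4, Yui:4, Viv:2, Leo:4
Odd-degree vertices: none (0 total).
The non-isolated vertices are connected and exactly 0 have odd degree, so an Eulerian trail exists.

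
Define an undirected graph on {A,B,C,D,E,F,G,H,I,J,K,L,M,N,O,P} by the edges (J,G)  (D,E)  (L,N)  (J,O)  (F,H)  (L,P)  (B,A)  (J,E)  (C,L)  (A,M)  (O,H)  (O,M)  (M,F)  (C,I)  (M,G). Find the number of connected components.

Component: {K}
Component: {C, I, L, N, P}
Component: {A, B, D, E, F, G, H, J, M, O}

3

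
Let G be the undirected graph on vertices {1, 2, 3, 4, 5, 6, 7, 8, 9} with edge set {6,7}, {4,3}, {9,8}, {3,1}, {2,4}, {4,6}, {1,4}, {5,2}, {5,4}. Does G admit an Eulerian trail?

Degrees: 1:2, 2:2, 3:2, 4:5, 5:2, 6:2, 7:1, 8:1, 9:1
Odd-degree vertices: 4, 7, 8, 9 (4 total).
An Eulerian trail requires 0 or 2 odd-degree vertices; here there are 4.

No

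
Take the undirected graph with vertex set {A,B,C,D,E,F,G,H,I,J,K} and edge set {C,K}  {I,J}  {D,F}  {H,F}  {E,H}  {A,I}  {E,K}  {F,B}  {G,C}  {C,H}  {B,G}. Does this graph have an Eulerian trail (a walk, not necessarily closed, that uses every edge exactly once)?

Degrees: A:1, B:2, C:3, D:1, E:2, F:3, G:2, H:3, I:2, J:1, K:2
Odd-degree vertices: A, C, D, F, H, J (6 total).
An Eulerian trail requires 0 or 2 odd-degree vertices; here there are 6.

No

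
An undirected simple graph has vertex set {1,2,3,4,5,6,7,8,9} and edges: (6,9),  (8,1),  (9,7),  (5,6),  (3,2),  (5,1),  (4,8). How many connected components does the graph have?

Component: {2, 3}
Component: {1, 4, 5, 6, 7, 8, 9}

2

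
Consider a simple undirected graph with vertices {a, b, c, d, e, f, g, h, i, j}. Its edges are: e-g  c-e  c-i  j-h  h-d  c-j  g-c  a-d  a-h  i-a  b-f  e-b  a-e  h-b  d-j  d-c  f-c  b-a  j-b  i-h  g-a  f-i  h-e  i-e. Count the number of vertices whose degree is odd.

Degrees: a:6, b:5, c:6, d:4, e:6, f:3, g:3, h:6, i:5, j:4
Odd-degree vertices: b, f, g, i.

4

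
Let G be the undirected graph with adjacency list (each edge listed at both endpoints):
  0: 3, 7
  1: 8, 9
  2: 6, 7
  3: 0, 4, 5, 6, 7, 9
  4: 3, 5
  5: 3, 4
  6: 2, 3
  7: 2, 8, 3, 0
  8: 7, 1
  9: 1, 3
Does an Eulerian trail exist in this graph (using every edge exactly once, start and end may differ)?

Degrees: 0:2, 1:2, 2:2, 3:6, 4:2, 5:2, 6:2, 7:4, 8:2, 9:2
Odd-degree vertices: none (0 total).
The non-isolated vertices are connected and exactly 0 have odd degree, so an Eulerian trail exists.

Yes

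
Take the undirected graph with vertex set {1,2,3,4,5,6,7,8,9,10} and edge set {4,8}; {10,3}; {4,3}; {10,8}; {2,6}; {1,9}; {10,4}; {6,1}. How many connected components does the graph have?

4

Component: {5}
Component: {7}
Component: {1, 2, 6, 9}
Component: {3, 4, 8, 10}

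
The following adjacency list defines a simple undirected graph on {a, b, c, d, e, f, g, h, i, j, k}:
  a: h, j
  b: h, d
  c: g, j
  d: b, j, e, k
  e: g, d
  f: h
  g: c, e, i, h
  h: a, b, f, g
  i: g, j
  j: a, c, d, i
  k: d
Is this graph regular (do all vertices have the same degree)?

Degrees: a:2, b:2, c:2, d:4, e:2, f:1, g:4, h:4, i:2, j:4, k:1
Degrees are not all equal (e.g. deg(f)=1 but deg(d)=4); not regular.

No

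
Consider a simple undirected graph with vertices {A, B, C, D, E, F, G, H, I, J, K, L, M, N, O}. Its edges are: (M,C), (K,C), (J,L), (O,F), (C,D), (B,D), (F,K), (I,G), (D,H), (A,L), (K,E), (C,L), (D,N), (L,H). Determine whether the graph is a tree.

|V| = 15, |E| = 14.
It splits into 2 components, so it cannot be a tree.

No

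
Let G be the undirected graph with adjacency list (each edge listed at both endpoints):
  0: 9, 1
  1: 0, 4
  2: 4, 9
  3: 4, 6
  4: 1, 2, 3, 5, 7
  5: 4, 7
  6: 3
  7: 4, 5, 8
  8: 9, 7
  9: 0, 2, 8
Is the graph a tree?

No

The graph has 10 vertices and 12 edges.
A tree on 10 vertices has exactly 9 edges; this graph has 12, so it contains a cycle and is not a tree.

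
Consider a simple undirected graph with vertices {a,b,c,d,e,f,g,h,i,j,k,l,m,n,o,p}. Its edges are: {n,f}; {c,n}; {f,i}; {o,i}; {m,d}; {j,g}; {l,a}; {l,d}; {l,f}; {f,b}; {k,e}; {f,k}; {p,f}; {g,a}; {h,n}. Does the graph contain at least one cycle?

No

The graph has 16 vertices, 15 edges, and 1 connected component.
A forest on 16 vertices with 1 component has exactly 15 edges, which matches — so no cycle.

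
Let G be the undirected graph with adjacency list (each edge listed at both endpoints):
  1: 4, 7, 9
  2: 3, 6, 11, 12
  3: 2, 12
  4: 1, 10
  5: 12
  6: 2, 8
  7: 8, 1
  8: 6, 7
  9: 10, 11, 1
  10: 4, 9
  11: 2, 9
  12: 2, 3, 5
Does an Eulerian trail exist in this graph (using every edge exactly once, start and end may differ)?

No

Degrees: 1:3, 2:4, 3:2, 4:2, 5:1, 6:2, 7:2, 8:2, 9:3, 10:2, 11:2, 12:3
Odd-degree vertices: 1, 5, 9, 12 (4 total).
An Eulerian trail requires 0 or 2 odd-degree vertices; here there are 4.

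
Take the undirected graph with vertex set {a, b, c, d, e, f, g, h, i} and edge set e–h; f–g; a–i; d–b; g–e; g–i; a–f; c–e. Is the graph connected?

No

Component: {b, d}
Component: {a, c, e, f, g, h, i}
No edge joins these 2 groups, so the graph is disconnected.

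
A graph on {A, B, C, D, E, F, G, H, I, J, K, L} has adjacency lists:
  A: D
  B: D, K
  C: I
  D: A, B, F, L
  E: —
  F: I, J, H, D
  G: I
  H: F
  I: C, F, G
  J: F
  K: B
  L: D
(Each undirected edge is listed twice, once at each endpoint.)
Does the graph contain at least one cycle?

No

The graph has 12 vertices, 10 edges, and 2 connected components.
Since 10 = 12 - 2, the graph is a forest and contains no cycle.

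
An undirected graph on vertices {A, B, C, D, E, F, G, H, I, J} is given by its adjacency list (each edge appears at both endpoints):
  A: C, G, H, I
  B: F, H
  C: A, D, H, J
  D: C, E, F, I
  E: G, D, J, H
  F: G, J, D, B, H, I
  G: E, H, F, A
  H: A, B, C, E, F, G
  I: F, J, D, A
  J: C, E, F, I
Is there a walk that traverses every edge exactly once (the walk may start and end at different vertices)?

Degrees: A:4, B:2, C:4, D:4, E:4, F:6, G:4, H:6, I:4, J:4
Odd-degree vertices: none (0 total).
The non-isolated vertices are connected and exactly 0 have odd degree, so an Eulerian trail exists.

Yes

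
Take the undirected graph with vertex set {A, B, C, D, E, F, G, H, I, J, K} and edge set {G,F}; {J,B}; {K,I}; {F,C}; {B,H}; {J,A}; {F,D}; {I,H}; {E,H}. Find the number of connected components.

2

Component: {C, D, F, G}
Component: {A, B, E, H, I, J, K}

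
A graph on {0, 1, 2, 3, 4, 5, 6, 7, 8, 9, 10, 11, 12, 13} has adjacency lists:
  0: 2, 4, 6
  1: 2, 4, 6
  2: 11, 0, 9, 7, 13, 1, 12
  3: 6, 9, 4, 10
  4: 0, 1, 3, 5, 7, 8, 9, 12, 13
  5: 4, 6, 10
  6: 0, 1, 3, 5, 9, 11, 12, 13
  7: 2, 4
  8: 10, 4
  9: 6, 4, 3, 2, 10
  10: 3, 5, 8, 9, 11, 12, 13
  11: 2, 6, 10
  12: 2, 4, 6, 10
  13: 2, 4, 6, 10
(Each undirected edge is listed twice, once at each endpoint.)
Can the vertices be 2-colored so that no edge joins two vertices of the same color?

3-9-6-3 is an odd cycle (length 3), and a bipartite graph can contain only even cycles.

No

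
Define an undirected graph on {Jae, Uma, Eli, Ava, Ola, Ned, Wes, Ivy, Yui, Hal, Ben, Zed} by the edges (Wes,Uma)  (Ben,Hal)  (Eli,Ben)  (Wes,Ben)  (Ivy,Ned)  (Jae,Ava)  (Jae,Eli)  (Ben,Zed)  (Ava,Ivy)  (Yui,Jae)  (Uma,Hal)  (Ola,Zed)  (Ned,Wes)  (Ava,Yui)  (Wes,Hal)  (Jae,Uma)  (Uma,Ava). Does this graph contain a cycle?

|V| = 12, |E| = 17, number of components = 1.
Since 17 > 12 - 1, a cycle must exist; for instance Jae-Yui-Ava-Jae.

Yes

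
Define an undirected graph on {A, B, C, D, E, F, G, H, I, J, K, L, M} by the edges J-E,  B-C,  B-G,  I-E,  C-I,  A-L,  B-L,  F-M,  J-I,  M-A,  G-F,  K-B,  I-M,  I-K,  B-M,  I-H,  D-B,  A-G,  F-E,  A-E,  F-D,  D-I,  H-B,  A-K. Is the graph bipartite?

No

E-J-I-E is an odd cycle (length 3), and a bipartite graph can contain only even cycles.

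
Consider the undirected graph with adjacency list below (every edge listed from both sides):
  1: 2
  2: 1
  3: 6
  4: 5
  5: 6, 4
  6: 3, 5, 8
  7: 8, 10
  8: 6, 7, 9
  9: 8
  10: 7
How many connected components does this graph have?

2

Component: {1, 2}
Component: {3, 4, 5, 6, 7, 8, 9, 10}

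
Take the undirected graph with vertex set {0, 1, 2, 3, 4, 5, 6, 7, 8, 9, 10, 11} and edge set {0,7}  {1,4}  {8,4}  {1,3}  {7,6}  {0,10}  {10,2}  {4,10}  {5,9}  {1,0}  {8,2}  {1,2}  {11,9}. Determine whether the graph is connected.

No

Component: {5, 9, 11}
Component: {0, 1, 2, 3, 4, 6, 7, 8, 10}
There are 2 separate components, so the graph is not connected.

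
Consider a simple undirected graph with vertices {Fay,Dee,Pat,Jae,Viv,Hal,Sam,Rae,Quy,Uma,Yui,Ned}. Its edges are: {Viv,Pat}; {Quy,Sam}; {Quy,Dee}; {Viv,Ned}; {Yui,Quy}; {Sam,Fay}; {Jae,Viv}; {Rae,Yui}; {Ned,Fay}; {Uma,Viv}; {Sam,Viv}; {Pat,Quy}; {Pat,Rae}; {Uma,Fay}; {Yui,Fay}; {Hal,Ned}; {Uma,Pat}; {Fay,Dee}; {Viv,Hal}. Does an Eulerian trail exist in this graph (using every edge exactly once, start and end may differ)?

No

Degrees: Fay:5, Dee:2, Pat:4, Jae:1, Viv:6, Hal:2, Sam:3, Rae:2, Quy:4, Uma:3, Yui:3, Ned:3
Odd-degree vertices: Fay, Jae, Sam, Uma, Yui, Ned (6 total).
An Eulerian trail requires 0 or 2 odd-degree vertices; here there are 6.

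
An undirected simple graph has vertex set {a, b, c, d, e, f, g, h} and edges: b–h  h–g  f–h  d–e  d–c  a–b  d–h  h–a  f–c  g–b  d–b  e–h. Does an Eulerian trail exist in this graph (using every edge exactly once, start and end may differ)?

Yes

Degrees: a:2, b:4, c:2, d:4, e:2, f:2, g:2, h:6
Odd-degree vertices: none (0 total).
The non-isolated vertices are connected and exactly 0 have odd degree, so an Eulerian trail exists.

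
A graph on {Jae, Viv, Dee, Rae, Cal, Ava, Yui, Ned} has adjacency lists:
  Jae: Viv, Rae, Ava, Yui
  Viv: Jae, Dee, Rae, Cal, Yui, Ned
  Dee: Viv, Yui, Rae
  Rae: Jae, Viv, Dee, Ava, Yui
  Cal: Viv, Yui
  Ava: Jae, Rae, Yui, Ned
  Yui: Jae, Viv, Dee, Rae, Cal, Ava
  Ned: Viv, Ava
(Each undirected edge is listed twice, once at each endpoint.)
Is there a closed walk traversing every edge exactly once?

No

Degrees: Jae:4, Viv:6, Dee:3, Rae:5, Cal:2, Ava:4, Yui:6, Ned:2
Dee, Rae have odd degree; an Eulerian circuit needs every degree to be even, so none exists.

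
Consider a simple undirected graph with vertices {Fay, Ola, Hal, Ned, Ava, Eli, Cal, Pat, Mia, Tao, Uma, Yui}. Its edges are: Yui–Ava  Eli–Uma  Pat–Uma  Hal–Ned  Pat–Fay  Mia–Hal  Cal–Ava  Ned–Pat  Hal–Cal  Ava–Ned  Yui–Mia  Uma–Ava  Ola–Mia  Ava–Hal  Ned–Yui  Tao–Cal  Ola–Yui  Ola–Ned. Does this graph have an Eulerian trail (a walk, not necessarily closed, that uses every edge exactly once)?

No

Degrees: Fay:1, Ola:3, Hal:4, Ned:5, Ava:5, Eli:1, Cal:3, Pat:3, Mia:3, Tao:1, Uma:3, Yui:4
Odd-degree vertices: Fay, Ola, Ned, Ava, Eli, Cal, Pat, Mia, Tao, Uma (10 total).
With 10 odd-degree vertices (more than two), no single trail can use every edge.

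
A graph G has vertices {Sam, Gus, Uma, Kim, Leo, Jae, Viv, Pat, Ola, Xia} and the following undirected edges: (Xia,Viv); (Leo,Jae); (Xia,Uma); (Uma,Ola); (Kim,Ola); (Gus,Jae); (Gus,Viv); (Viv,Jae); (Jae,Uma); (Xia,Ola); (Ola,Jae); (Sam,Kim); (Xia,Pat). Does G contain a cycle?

Yes

|V| = 10, |E| = 13, number of components = 1.
One cycle is Ola-Uma-Xia-Viv-Gus-Jae-Ola.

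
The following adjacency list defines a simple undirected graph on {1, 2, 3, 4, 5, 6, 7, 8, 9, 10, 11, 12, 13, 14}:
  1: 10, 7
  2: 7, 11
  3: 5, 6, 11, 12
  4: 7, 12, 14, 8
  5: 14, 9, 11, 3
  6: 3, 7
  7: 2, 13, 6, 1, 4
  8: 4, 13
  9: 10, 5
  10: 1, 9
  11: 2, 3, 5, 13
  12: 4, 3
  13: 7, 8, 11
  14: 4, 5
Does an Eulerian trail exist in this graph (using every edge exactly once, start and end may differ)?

Degrees: 1:2, 2:2, 3:4, 4:4, 5:4, 6:2, 7:5, 8:2, 9:2, 10:2, 11:4, 12:2, 13:3, 14:2
Odd-degree vertices: 7, 13 (2 total).
With 2 odd-degree vertices and all edges in one connected piece, an Eulerian trail exists (from 7 to 13).

Yes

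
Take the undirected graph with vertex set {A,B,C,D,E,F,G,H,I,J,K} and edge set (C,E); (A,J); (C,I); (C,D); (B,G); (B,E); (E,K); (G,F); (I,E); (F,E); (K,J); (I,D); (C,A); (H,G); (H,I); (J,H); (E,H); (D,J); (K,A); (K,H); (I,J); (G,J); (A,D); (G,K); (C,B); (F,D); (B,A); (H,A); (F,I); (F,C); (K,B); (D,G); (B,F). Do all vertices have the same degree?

Degrees: A:6, B:6, C:6, D:6, E:6, F:6, G:6, H:6, I:6, J:6, K:6
Every vertex has degree 6, so the graph is 6-regular.

Yes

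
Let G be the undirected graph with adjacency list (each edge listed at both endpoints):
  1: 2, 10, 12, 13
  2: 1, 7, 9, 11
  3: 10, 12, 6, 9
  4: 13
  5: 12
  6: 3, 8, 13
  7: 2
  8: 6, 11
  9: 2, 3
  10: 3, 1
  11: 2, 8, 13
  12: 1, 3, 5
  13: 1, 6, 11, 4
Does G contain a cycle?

|V| = 13, |E| = 17, number of components = 1.
One cycle is 3-9-2-11-8-6-3.

Yes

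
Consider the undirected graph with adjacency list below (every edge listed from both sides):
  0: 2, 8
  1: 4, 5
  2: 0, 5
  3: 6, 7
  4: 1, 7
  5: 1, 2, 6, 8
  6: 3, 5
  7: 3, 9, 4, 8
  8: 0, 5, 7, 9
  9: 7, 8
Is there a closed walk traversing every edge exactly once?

Yes

Degrees: 0:2, 1:2, 2:2, 3:2, 4:2, 5:4, 6:2, 7:4, 8:4, 9:2
Every vertex has even degree and the edges form a single connected piece, so an Eulerian circuit exists.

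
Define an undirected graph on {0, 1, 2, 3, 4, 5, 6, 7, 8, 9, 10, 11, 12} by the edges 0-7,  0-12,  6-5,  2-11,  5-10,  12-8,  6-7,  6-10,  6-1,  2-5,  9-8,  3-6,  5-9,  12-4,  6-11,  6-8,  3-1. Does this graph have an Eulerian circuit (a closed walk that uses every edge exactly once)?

Degrees: 0:2, 1:2, 2:2, 3:2, 4:1, 5:4, 6:7, 7:2, 8:3, 9:2, 10:2, 11:2, 12:3
4, 6, 8, 12 have odd degree; an Eulerian circuit needs every degree to be even, so none exists.

No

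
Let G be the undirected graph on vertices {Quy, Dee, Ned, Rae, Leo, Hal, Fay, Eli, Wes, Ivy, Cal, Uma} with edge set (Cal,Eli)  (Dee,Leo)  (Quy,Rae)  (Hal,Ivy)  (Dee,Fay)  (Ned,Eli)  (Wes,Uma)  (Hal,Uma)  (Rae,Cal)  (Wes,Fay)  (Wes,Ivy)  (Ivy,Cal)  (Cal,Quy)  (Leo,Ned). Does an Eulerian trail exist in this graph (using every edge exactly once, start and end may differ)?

Yes

Degrees: Quy:2, Dee:2, Ned:2, Rae:2, Leo:2, Hal:2, Fay:2, Eli:2, Wes:3, Ivy:3, Cal:4, Uma:2
Odd-degree vertices: Wes, Ivy (2 total).
With 2 odd-degree vertices and all edges in one connected piece, an Eulerian trail exists (from Wes to Ivy).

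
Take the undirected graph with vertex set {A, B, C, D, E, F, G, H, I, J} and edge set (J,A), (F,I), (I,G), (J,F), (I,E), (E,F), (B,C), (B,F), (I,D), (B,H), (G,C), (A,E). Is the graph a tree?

No

|V| = 10, |E| = 12.
Connected but with 12 > 9 edges, so it has a cycle and is not a tree.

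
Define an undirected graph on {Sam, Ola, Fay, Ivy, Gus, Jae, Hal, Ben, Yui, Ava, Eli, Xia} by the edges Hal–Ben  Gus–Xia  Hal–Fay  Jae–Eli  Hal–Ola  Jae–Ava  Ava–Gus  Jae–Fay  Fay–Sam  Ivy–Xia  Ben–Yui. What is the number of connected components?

1

Component: {Sam, Ola, Fay, Ivy, Gus, Jae, Hal, Ben, Yui, Ava, Eli, Xia}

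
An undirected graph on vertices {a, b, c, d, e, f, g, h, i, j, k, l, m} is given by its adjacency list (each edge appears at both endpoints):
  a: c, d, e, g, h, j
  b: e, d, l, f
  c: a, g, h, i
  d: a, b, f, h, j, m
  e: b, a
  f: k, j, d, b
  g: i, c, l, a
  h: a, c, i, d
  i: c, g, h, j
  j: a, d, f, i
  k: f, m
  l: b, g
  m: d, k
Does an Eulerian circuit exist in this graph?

Yes

Degrees: a:6, b:4, c:4, d:6, e:2, f:4, g:4, h:4, i:4, j:4, k:2, l:2, m:2
All degrees are even and the non-isolated vertices are connected — an Eulerian circuit exists.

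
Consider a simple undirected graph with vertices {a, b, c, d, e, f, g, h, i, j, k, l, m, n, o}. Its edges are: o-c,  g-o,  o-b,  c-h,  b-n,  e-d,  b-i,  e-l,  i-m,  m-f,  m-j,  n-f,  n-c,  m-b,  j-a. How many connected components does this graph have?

3

Component: {k}
Component: {d, e, l}
Component: {a, b, c, f, g, h, i, j, m, n, o}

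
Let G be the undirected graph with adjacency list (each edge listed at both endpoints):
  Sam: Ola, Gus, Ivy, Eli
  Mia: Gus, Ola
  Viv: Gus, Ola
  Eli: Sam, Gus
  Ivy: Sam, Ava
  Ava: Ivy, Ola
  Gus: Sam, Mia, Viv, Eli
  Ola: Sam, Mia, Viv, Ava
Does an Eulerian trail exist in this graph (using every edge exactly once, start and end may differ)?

Yes

Degrees: Sam:4, Mia:2, Viv:2, Eli:2, Ivy:2, Ava:2, Gus:4, Ola:4
Odd-degree vertices: none (0 total).
The non-isolated vertices are connected and exactly 0 have odd degree, so an Eulerian trail exists.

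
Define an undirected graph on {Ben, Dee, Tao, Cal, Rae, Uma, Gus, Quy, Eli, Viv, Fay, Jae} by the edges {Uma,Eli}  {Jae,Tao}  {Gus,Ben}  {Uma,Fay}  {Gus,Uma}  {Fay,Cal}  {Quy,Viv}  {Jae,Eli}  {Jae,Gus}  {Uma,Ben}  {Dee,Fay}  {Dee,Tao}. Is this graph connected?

No

Component: {Rae}
Component: {Quy, Viv}
Component: {Ben, Dee, Tao, Cal, Uma, Gus, Eli, Fay, Jae}
There are 3 separate components, so the graph is not connected.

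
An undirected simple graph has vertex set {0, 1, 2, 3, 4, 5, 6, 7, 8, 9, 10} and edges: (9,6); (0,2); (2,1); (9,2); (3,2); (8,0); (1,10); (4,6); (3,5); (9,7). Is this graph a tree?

The graph has 11 vertices and 10 edges.
It is connected with exactly 10 edges, hence acyclic — it is a tree.

Yes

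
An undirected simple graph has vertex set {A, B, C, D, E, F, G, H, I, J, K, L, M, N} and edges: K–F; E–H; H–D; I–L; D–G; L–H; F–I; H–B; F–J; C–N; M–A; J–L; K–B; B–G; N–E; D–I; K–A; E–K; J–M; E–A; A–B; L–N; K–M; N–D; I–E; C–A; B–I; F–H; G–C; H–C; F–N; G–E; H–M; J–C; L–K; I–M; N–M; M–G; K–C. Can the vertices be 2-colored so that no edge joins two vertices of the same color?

A-K-E-A is an odd cycle (length 3), and a bipartite graph can contain only even cycles.

No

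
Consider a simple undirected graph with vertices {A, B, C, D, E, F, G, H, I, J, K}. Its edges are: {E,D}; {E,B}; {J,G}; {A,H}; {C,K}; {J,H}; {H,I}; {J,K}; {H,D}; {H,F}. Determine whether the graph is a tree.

The graph has 11 vertices and 10 edges.
It is connected with exactly 10 edges, hence acyclic — it is a tree.

Yes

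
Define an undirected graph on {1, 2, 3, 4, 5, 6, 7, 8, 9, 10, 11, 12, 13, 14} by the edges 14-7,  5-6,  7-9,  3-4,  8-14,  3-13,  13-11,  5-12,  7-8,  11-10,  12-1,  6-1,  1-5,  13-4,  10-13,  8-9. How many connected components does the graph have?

Component: {2}
Component: {1, 5, 6, 12}
Component: {7, 8, 9, 14}
Component: {3, 4, 10, 11, 13}

4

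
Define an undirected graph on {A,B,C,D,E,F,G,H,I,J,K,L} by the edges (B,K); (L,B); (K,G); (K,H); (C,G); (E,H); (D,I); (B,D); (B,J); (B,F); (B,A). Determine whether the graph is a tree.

|V| = 12, |E| = 11.
Connected and |E| = |V| - 1, which characterizes a tree.

Yes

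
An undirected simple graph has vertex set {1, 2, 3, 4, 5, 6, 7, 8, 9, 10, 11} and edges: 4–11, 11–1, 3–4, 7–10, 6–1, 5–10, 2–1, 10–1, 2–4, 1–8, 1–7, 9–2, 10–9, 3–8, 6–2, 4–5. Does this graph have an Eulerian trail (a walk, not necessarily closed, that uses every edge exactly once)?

Yes

Degrees: 1:6, 2:4, 3:2, 4:4, 5:2, 6:2, 7:2, 8:2, 9:2, 10:4, 11:2
Odd-degree vertices: none (0 total).
The non-isolated vertices are connected and exactly 0 have odd degree, so an Eulerian trail exists.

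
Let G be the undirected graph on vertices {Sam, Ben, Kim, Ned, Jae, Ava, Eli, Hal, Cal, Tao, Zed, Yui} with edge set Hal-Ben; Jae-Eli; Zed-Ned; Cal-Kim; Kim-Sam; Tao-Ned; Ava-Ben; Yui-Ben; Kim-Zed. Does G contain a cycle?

No

The graph has 12 vertices, 9 edges, and 3 connected components.
Since 9 = 12 - 3, the graph is a forest and contains no cycle.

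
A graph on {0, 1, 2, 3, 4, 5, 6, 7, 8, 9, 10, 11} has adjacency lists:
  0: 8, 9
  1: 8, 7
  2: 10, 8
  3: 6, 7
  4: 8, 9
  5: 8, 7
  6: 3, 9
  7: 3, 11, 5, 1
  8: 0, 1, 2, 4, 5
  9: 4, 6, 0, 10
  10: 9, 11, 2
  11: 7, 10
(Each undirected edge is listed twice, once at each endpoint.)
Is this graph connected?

Starting from 0 and exploring outward reaches every vertex (0, 9, 8, 4, 10, 6, 5, 2, 1, 11, 3, 7); the graph is connected.

Yes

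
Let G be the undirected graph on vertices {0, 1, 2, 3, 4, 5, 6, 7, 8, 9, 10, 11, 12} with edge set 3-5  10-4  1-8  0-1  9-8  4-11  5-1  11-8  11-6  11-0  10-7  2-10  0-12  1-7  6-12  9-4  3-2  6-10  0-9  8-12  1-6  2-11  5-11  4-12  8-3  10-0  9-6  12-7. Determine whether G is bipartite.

Color {1, 3, 9, 10, 11, 12} black and {0, 2, 4, 5, 6, 7, 8} white. No edge joins two same-colored vertices, so the graph is bipartite.

Yes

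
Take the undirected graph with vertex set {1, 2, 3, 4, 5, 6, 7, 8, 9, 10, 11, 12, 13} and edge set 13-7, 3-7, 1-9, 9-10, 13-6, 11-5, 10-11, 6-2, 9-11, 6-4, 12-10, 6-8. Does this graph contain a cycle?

Yes

The graph has 13 vertices, 12 edges, and 2 connected components.
One cycle is 9-11-10-9.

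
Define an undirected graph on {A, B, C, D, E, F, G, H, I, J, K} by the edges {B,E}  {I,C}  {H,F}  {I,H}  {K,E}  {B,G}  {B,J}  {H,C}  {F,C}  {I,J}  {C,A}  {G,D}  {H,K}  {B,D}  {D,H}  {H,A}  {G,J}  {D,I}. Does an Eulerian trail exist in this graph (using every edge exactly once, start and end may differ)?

Degrees: A:2, B:4, C:4, D:4, E:2, F:2, G:3, H:6, I:4, J:3, K:2
Odd-degree vertices: G, J (2 total).
With 2 odd-degree vertices and all edges in one connected piece, an Eulerian trail exists (from G to J).

Yes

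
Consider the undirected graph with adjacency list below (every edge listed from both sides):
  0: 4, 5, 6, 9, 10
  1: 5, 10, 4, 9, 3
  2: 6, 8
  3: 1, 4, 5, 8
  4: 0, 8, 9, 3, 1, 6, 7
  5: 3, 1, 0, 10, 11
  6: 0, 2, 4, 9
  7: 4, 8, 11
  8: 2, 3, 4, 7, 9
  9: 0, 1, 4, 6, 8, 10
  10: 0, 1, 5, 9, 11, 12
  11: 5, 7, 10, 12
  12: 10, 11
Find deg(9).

Neighbors of 9: 0, 1, 4, 6, 8, 10.

6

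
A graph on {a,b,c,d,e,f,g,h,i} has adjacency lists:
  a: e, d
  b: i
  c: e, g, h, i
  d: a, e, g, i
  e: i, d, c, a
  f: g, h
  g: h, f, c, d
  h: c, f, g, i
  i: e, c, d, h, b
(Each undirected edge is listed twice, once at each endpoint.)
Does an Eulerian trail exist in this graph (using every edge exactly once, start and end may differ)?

Yes

Degrees: a:2, b:1, c:4, d:4, e:4, f:2, g:4, h:4, i:5
Odd-degree vertices: b, i (2 total).
With 2 odd-degree vertices and all edges in one connected piece, an Eulerian trail exists (from b to i).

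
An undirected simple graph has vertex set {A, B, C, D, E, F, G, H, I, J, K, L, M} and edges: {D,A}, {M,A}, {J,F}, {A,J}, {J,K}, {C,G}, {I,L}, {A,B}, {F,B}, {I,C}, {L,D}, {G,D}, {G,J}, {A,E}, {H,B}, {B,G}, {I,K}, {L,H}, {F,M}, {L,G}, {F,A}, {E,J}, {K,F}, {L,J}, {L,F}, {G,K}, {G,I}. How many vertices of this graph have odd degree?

Degrees: A:6, B:4, C:2, D:3, E:2, F:6, G:7, H:2, I:4, J:6, K:4, L:6, M:2
Odd-degree vertices: D, G.

2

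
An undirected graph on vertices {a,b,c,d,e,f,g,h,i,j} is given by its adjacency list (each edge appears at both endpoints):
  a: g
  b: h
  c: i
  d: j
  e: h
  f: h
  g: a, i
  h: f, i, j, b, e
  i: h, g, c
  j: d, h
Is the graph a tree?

The graph has 10 vertices and 9 edges.
Connected and |E| = |V| - 1, which characterizes a tree.

Yes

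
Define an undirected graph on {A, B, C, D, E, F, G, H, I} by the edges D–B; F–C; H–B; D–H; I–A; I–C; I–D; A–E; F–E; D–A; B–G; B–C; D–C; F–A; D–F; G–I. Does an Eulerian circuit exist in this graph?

Degrees: A:4, B:4, C:4, D:6, E:2, F:4, G:2, H:2, I:4
All degrees are even and the non-isolated vertices are connected — an Eulerian circuit exists.

Yes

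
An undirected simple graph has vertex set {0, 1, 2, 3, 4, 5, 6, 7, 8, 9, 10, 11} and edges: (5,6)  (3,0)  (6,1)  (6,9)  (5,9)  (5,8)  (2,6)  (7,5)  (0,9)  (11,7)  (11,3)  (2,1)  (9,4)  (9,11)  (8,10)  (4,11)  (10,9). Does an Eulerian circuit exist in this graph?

Yes

Degrees: 0:2, 1:2, 2:2, 3:2, 4:2, 5:4, 6:4, 7:2, 8:2, 9:6, 10:2, 11:4
Every vertex has even degree and the edges form a single connected piece, so an Eulerian circuit exists.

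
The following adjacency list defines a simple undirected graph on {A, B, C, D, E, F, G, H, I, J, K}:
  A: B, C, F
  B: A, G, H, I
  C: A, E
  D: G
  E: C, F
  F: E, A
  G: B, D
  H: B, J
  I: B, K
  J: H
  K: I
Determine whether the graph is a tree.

|V| = 11, |E| = 11.
A tree on 11 vertices has exactly 10 edges; this graph has 11, so it contains a cycle and is not a tree.

No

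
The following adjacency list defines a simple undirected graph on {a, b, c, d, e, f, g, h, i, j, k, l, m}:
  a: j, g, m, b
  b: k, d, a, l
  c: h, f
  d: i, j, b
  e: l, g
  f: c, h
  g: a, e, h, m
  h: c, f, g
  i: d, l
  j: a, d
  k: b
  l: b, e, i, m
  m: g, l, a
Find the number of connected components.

1

Component: {a, b, c, d, e, f, g, h, i, j, k, l, m}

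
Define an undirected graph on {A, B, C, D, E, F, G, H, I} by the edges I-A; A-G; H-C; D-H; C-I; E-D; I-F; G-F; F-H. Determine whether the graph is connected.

No

Component: {B}
Component: {A, C, D, E, F, G, H, I}
No edge joins these 2 groups, so the graph is disconnected.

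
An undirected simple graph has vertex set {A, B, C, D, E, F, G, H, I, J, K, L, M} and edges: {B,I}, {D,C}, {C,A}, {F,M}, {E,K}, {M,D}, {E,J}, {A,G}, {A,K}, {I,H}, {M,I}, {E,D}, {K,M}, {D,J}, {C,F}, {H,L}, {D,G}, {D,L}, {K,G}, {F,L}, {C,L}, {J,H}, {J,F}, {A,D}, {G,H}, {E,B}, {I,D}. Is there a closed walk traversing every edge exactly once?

Yes

Degrees: A:4, B:2, C:4, D:8, E:4, F:4, G:4, H:4, I:4, J:4, K:4, L:4, M:4
Every vertex has even degree and the edges form a single connected piece, so an Eulerian circuit exists.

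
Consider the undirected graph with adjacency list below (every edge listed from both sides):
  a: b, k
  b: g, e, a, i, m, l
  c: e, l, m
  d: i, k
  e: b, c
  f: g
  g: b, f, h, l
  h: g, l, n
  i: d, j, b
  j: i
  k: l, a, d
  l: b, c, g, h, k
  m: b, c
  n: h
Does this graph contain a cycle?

The graph has 14 vertices, 19 edges, and 1 connected component.
Since 19 > 14 - 1, a cycle must exist; for instance b-i-d-k-l-b.

Yes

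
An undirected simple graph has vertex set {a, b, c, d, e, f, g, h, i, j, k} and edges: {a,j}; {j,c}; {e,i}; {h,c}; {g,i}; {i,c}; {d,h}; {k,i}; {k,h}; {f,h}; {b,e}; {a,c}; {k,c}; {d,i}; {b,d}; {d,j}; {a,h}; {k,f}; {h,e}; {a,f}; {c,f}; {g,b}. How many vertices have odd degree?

4

Degrees: a:4, b:3, c:6, d:4, e:3, f:4, g:2, h:6, i:5, j:3, k:4
Odd-degree vertices: b, e, i, j.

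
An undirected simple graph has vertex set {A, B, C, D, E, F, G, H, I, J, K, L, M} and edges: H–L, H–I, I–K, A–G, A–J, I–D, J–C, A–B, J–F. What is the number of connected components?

Component: {E}
Component: {M}
Component: {D, H, I, K, L}
Component: {A, B, C, F, G, J}

4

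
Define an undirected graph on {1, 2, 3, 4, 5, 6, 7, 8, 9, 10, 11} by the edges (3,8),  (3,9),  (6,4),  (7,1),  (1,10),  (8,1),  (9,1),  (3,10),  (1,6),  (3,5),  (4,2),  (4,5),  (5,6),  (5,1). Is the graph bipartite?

The cycle 1-6-5-1 has length 3, which is odd, so the graph is not bipartite.

No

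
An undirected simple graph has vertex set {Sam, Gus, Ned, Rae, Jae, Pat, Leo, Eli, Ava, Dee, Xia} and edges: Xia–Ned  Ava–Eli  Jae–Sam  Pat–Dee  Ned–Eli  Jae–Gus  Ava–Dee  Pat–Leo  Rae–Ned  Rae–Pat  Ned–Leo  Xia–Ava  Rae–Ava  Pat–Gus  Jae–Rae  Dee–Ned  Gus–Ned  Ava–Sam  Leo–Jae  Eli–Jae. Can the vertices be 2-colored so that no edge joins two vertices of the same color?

Yes

A valid 2-coloring puts {Ned, Jae, Pat, Ava} on one side and {Sam, Gus, Rae, Leo, Eli, Dee, Xia} on the other; every edge crosses between the two sides.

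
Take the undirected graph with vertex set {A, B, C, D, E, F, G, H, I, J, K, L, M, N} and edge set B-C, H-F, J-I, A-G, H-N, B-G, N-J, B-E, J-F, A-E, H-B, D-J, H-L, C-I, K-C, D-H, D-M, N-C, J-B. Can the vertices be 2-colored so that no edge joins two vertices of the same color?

Yes

Color {C, E, G, H, J, M} black and {A, B, D, F, I, K, L, N} white. No edge joins two same-colored vertices, so the graph is bipartite.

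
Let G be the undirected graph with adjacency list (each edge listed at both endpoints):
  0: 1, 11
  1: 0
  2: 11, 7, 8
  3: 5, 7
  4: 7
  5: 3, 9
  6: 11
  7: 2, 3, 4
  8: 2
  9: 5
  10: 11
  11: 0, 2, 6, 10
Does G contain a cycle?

No

|V| = 12, |E| = 11, number of components = 1.
Since 11 = 12 - 1, the graph is a forest and contains no cycle.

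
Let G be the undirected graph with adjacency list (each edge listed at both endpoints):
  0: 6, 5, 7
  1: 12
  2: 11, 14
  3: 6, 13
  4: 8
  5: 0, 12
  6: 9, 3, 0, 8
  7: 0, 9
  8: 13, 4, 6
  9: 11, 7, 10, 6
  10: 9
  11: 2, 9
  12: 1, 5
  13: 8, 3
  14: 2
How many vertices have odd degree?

6

Degrees: 0:3, 1:1, 2:2, 3:2, 4:1, 5:2, 6:4, 7:2, 8:3, 9:4, 10:1, 11:2, 12:2, 13:2, 14:1
Odd-degree vertices: 0, 1, 4, 8, 10, 14.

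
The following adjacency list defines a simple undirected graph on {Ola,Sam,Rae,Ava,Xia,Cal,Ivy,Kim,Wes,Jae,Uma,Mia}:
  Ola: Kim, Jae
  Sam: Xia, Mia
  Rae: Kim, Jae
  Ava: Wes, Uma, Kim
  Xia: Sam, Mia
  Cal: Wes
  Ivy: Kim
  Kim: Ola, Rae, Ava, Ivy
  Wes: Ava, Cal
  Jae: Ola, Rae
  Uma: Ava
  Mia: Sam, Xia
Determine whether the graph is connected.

No

Component: {Sam, Xia, Mia}
Component: {Ola, Rae, Ava, Cal, Ivy, Kim, Wes, Jae, Uma}
There are 2 separate components, so the graph is not connected.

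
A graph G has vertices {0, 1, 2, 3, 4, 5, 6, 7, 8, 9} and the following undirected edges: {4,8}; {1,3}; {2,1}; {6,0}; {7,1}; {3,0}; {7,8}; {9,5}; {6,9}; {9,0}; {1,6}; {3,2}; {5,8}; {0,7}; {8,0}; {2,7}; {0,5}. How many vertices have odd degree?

6

Degrees: 0:6, 1:4, 2:3, 3:3, 4:1, 5:3, 6:3, 7:4, 8:4, 9:3
Odd-degree vertices: 2, 3, 4, 5, 6, 9.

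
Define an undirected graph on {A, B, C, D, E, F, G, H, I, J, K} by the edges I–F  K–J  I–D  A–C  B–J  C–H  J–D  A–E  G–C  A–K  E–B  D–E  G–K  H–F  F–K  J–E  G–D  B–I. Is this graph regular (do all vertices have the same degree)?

No

Degrees: A:3, B:3, C:3, D:4, E:4, F:3, G:3, H:2, I:3, J:4, K:4
Vertex H has degree 2 while D has degree 4, so the graph is not regular.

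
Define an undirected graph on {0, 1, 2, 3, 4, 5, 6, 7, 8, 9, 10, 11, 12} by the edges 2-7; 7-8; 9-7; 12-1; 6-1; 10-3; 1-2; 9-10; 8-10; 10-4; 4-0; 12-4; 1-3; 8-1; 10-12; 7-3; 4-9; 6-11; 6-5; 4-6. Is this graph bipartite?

10-4-12-10 is an odd cycle (length 3), and a bipartite graph can contain only even cycles.

No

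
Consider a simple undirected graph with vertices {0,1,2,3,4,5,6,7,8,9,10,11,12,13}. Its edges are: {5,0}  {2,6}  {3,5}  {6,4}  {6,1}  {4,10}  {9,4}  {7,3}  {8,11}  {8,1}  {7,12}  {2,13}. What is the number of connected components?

2

Component: {0, 3, 5, 7, 12}
Component: {1, 2, 4, 6, 8, 9, 10, 11, 13}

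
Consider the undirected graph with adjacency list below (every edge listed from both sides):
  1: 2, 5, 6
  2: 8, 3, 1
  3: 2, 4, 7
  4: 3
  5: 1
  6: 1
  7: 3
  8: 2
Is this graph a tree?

|V| = 8, |E| = 7.
Connected and |E| = |V| - 1, which characterizes a tree.

Yes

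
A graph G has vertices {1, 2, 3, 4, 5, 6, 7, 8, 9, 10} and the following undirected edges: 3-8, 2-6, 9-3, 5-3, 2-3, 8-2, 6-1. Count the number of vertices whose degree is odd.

4

Degrees: 1:1, 2:3, 3:4, 4:0, 5:1, 6:2, 7:0, 8:2, 9:1, 10:0
Odd-degree vertices: 1, 2, 5, 9.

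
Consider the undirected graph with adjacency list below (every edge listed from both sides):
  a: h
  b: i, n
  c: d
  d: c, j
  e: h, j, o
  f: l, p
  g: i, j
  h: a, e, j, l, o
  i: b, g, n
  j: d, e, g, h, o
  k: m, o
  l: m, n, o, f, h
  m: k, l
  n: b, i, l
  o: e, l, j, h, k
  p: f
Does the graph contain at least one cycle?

The graph has 16 vertices, 22 edges, and 1 connected component.
Since 22 > 16 - 1, a cycle must exist; for instance h-j-g-i-n-l-h.

Yes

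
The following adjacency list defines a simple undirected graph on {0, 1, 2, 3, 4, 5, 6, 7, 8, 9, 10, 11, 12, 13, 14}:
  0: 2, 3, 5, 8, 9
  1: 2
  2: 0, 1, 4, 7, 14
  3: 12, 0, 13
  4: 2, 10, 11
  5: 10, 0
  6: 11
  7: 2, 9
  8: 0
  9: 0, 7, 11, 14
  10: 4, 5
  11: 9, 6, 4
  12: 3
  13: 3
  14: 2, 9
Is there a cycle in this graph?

The graph has 15 vertices, 18 edges, and 1 connected component.
Since 18 > 15 - 1, a cycle must exist; for instance 2-4-11-9-14-2.

Yes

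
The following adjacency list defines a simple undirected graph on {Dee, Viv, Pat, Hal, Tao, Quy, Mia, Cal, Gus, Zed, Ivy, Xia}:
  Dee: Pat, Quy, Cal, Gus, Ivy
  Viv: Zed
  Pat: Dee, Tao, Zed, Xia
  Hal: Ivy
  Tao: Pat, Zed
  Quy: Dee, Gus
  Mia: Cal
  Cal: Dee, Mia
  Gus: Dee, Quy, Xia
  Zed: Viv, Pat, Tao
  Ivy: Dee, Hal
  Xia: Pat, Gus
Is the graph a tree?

|V| = 12, |E| = 14.
Connected but with 14 > 11 edges, so it has a cycle and is not a tree.

No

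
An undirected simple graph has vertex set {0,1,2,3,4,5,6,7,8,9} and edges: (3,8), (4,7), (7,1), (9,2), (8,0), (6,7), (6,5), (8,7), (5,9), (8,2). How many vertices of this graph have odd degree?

4

Degrees: 0:1, 1:1, 2:2, 3:1, 4:1, 5:2, 6:2, 7:4, 8:4, 9:2
Odd-degree vertices: 0, 1, 3, 4.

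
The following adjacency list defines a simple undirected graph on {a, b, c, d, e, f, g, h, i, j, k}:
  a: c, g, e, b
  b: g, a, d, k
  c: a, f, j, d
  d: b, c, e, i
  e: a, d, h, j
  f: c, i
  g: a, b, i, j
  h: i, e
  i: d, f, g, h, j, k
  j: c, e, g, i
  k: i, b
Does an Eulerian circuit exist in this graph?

Degrees: a:4, b:4, c:4, d:4, e:4, f:2, g:4, h:2, i:6, j:4, k:2
Every vertex has even degree and the edges form a single connected piece, so an Eulerian circuit exists.

Yes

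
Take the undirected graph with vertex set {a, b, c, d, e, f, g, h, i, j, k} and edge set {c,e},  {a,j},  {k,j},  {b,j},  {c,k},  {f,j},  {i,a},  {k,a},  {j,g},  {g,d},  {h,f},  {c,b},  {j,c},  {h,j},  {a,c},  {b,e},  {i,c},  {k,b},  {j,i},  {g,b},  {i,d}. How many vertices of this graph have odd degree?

Degrees: a:4, b:5, c:6, d:2, e:2, f:2, g:3, h:2, i:4, j:8, k:4
Odd-degree vertices: b, g.

2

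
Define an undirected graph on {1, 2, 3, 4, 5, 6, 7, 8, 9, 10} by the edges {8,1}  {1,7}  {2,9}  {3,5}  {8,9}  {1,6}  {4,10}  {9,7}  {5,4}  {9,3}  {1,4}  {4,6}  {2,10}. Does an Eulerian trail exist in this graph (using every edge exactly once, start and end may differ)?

Degrees: 1:4, 2:2, 3:2, 4:4, 5:2, 6:2, 7:2, 8:2, 9:4, 10:2
Odd-degree vertices: none (0 total).
The non-isolated vertices are connected and exactly 0 have odd degree, so an Eulerian trail exists.

Yes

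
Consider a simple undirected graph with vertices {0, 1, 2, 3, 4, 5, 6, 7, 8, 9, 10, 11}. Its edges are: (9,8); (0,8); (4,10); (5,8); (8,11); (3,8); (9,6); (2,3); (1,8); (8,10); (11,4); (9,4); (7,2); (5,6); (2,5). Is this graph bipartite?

Yes

Color {2, 4, 6, 8} black and {0, 1, 3, 5, 7, 9, 10, 11} white. No edge joins two same-colored vertices, so the graph is bipartite.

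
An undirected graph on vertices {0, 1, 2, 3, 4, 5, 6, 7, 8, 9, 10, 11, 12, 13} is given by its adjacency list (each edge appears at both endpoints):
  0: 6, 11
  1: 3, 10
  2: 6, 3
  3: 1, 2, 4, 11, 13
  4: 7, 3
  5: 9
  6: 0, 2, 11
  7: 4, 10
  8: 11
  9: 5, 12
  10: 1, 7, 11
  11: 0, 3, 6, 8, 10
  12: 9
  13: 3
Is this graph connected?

No

Component: {5, 9, 12}
Component: {0, 1, 2, 3, 4, 6, 7, 8, 10, 11, 13}
No edge joins these 2 groups, so the graph is disconnected.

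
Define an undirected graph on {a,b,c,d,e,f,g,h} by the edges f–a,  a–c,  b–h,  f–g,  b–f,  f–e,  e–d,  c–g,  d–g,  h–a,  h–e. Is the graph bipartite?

Yes

Partition the vertices as {c, d, f, h} vs {a, b, e, g}. Each listed edge has one endpoint in each part, so the graph is bipartite.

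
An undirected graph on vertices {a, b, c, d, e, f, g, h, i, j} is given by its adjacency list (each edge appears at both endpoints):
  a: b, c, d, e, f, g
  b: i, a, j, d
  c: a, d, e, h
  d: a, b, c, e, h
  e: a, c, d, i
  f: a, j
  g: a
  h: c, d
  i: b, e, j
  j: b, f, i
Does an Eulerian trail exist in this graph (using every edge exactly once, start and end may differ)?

No

Degrees: a:6, b:4, c:4, d:5, e:4, f:2, g:1, h:2, i:3, j:3
Odd-degree vertices: d, g, i, j (4 total).
With 4 odd-degree vertices (more than two), no single trail can use every edge.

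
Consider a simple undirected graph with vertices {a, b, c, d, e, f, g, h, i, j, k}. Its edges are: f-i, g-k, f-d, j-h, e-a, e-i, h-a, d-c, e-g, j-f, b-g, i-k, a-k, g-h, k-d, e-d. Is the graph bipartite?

Yes

Color {b, c, e, f, h, k} black and {a, d, g, i, j} white. No edge joins two same-colored vertices, so the graph is bipartite.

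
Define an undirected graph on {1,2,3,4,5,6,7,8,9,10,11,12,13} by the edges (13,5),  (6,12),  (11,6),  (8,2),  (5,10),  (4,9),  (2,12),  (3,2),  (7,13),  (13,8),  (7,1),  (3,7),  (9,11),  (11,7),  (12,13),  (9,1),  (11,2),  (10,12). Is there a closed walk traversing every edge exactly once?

Degrees: 1:2, 2:4, 3:2, 4:1, 5:2, 6:2, 7:4, 8:2, 9:3, 10:2, 11:4, 12:4, 13:4
Vertices with odd degree: 4, 9. An Eulerian circuit requires all degrees even.

No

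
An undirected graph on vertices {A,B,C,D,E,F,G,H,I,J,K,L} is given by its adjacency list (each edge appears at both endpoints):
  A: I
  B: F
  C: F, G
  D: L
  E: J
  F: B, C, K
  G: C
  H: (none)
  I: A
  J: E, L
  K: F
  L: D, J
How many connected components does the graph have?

Component: {H}
Component: {A, I}
Component: {D, E, J, L}
Component: {B, C, F, G, K}

4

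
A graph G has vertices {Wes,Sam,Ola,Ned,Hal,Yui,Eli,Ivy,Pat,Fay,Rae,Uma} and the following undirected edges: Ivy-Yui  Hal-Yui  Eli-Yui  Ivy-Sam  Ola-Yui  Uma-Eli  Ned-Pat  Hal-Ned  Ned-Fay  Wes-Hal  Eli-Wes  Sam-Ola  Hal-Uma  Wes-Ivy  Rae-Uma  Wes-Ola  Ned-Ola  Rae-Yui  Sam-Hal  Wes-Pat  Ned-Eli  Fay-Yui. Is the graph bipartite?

Yes

A valid 2-coloring puts {Ola, Hal, Eli, Ivy, Pat, Fay, Rae} on one side and {Wes, Sam, Ned, Yui, Uma} on the other; every edge crosses between the two sides.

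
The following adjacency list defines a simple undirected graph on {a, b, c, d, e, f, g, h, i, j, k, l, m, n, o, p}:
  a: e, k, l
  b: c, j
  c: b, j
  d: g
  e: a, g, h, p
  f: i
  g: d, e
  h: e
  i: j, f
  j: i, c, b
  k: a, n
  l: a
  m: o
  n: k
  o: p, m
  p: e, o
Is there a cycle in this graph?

The graph has 16 vertices, 15 edges, and 2 connected components.
Since 15 > 16 - 2, a cycle must exist; for instance b-j-c-b.

Yes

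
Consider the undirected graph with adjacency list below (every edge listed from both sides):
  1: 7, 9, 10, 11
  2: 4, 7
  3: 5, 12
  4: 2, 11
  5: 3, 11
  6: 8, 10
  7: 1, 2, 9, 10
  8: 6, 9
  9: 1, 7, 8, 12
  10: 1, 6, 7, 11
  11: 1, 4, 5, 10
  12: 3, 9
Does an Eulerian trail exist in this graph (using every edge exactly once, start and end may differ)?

Yes

Degrees: 1:4, 2:2, 3:2, 4:2, 5:2, 6:2, 7:4, 8:2, 9:4, 10:4, 11:4, 12:2
Odd-degree vertices: none (0 total).
With 0 odd-degree vertices and all edges in one connected piece, an Eulerian trail exists.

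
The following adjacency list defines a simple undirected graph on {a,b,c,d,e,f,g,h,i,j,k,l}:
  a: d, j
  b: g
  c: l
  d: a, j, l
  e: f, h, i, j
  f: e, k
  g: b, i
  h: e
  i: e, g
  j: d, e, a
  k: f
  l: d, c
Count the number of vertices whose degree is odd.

Degrees: a:2, b:1, c:1, d:3, e:4, f:2, g:2, h:1, i:2, j:3, k:1, l:2
Odd-degree vertices: b, c, d, h, j, k.

6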